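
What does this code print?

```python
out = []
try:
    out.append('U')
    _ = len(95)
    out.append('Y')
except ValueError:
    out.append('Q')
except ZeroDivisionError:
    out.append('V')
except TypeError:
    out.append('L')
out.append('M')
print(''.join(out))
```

Execution trace: 'U' (try body) → 'L' (except TypeError) → 'M' (after the try/except). Output: ULM

Answer: ULM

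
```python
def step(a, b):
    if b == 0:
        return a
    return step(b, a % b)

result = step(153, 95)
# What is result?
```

step(153, 95) -> step(95, 58) -> step(58, 37) -> step(37, 21) -> step(21, 16) -> step(16, 5) -> step(5, 1) -> step(1, 0) -> 1

Answer: 1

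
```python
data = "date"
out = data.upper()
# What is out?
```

Trace:
`data = "date"` → data = 'date'
`out = data.upper()` → out = 'DATE'
So out = 'DATE'

Answer: 'DATE'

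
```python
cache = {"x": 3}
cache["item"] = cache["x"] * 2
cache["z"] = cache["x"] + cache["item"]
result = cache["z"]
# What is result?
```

Trace:
`cache = {"x": 3}` → cache = {'x': 3}
`cache["item"] = cache["x"] * 2` → cache = {'x': 3, 'item': 6}
`cache["z"] = cache["x"] + cache["item"]` → cache = {'x': 3, 'item': 6, 'z': 9}
`result = cache["z"]` → result = 9
So result = 9

Answer: 9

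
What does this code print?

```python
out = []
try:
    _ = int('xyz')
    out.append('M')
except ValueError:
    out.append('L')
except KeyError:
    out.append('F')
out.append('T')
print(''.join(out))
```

Execution trace: 'L' (except ValueError) → 'T' (after the try/except). Output: LT

Answer: LT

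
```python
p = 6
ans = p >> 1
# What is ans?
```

Trace:
`p = 6` → p = 6
`ans = p >> 1` → ans = 3
So ans = 3

Answer: 3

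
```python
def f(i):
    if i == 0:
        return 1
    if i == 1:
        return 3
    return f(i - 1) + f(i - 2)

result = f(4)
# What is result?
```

Build up from base cases: f(0)=1, f(1)=3, f(2)=4, f(3)=7, f(4)=11

Answer: 11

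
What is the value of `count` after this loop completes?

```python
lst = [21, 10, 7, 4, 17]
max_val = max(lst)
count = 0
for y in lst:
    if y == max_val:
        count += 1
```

Count of max value 21 in [21, 10, 7, 4, 17]
`count` takes the values: 0 → 1

Answer: 1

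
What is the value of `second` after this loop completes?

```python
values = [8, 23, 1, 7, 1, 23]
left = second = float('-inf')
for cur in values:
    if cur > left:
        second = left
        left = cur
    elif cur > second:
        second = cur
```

Second largest (with repeats) in [8, 23, 1, 7, 1, 23]
`second` takes the values: -inf → 8 → 23

Answer: 23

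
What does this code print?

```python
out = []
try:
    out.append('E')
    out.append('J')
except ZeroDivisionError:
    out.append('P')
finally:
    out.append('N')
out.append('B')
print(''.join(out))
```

Execution trace: 'E' (try body) → 'J' (try body, no exception) → 'N' (finally) → 'B' (after the try/except). Output: EJNB

Answer: EJNB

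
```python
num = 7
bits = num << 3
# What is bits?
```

Trace:
`num = 7` → num = 7
`bits = num << 3` → bits = 56
So bits = 56

Answer: 56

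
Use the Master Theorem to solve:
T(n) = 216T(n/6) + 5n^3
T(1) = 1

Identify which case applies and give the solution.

a=216, b=6, f(n)=5n^3. log_6(216) = 3. Since c=3 = 3, Case 2 applies: T(n) = Θ(n^log_b(a) · log n) = O(n^3 log n).

Answer: O(n^3 log n) - Case 2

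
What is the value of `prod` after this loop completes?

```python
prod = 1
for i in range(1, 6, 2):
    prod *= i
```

Product of 1, 3, 5, ... up to 5
`prod` takes the values: 1 → 3 → 15

Answer: 15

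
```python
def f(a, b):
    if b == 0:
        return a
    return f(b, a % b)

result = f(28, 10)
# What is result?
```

f(28, 10) -> f(10, 8) -> f(8, 2) -> f(2, 0) -> 2

Answer: 2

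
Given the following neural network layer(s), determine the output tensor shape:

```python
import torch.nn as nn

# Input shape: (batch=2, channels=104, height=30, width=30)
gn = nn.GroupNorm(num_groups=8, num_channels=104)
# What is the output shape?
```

Input: (2, 104, 30, 30) -> Output: (2, 104, 30, 30)

Answer: (2, 104, 30, 30)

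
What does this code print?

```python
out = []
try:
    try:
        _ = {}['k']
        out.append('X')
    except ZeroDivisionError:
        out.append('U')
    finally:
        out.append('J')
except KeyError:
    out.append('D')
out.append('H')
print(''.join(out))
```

Execution trace: 'J' (inner finally) → 'D' (outer except KeyError) → 'H' (after the try/except). Output: JDH

Answer: JDH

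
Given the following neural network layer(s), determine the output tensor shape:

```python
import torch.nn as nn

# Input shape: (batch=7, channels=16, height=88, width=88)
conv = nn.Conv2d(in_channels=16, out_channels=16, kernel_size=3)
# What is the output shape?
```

Input: (7, 16, 88, 88) -> Output: (7, 16, 86, 86)

Answer: (7, 16, 86, 86)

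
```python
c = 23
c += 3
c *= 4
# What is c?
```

Trace:
`c = 23` → c = 23
`c += 3` → c = 26
`c *= 4` → c = 104
So c = 104

Answer: 104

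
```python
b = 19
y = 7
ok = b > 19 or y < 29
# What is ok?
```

Trace:
`b = 19` → b = 19
`y = 7` → y = 7
`ok = b > 19 or y < 29` → ok = True
So ok = True

Answer: True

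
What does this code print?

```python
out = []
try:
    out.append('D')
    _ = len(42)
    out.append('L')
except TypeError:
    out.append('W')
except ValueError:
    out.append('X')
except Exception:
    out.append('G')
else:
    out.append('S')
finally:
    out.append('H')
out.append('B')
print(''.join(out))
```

Execution trace: 'D' (try body) → 'W' (except TypeError) → 'H' (finally) → 'B' (after the try/except). Output: DWHB

Answer: DWHB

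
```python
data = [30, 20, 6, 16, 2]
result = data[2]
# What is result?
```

Trace:
`data = [30, 20, 6, 16, 2]` → data = [30, 20, 6, 16, 2]
`result = data[2]` → result = 6
So result = 6

Answer: 6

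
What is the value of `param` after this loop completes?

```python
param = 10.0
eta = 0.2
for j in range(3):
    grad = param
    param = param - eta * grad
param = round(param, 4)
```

Gradient descent: w = 10.0 * (1 - 0.2)^3
`param` takes the values: 10.0 → 8.0 → 6.4 → 5.12

Answer: 5.12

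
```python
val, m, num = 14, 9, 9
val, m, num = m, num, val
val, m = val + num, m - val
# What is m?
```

Trace:
`val, m, num = 14, 9, 9` → val = 14; m = 9; num = 9
`val, m, num = m, num, val` → val = 9; m = 9; num = 14
`val, m = val + num, m - val` → val = 23; m = 0
So m = 0

Answer: 0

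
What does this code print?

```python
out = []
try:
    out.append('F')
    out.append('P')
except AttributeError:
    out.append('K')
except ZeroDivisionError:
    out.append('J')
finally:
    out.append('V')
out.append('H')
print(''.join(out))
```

Execution trace: 'F' (try body) → 'P' (try body, no exception) → 'V' (finally) → 'H' (after the try/except). Output: FPVH

Answer: FPVH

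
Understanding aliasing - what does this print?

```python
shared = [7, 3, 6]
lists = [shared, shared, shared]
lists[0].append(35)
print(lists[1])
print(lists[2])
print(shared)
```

Key concept: list of same reference.
Step by step:
`shared = [7, 3, 6]` → shared = [7, 3, 6]
`lists = [shared, shared, shared]` → lists = [[7, 3, 6], [7, 3, 6], [7, 3, 6]]
`lists[0].append(35)` → shared = [7, 3, 6, 35]; lists = [[7, 3, 6, 35], [7, 3, 6, 35], [7, 3, 6, 35]]
`print(lists[1])` → prints [7, 3, 6, 35]
`print(lists[2])` → prints [7, 3, 6, 35]
`print(shared)` → prints [7, 3, 6, 35]

Answer:
[7, 3, 6, 35]
[7, 3, 6, 35]
[7, 3, 6, 35]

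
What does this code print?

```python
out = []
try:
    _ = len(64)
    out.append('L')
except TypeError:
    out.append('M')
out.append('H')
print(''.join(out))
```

Execution trace: 'M' (except TypeError) → 'H' (after the try/except). Output: MH

Answer: MH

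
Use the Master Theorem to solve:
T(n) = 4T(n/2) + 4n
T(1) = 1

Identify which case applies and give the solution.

a=4, b=2, f(n)=4n. log_2(4) = 2. Since c=1 < 2, Case 1 applies: T(n) = Θ(n^log_b(a)) = O(n^2).

Answer: O(n^2) - Case 1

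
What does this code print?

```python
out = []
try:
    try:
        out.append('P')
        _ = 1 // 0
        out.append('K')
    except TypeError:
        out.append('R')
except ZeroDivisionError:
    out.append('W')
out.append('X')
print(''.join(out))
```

Execution trace: 'P' (inner try body) → 'W' (outer except ZeroDivisionError) → 'X' (after the try/except). Output: PWX

Answer: PWX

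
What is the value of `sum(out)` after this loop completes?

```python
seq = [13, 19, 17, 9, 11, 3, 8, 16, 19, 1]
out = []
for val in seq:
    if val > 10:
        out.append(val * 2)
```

Sum of doubled values > 10
`out` takes the values: [] → [26] → [26, 38] → [26, 38, 34] → [26, 38, 34, 22] → [26, 38, 34, 22, 32] → [26, 38, 34, 22, 32, 38]
So `sum(out)` = 190

Answer: 190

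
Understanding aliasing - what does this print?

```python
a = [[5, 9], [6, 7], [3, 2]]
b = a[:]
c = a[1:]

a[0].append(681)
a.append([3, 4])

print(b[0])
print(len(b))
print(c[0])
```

Key concept: slice with nested mutation.
Step by step:
`a = [[5, 9], [6, 7], [3, 2]]` → a = [[5, 9], [6, 7], [3, 2]]
`b = a[:]` → b = [[5, 9], [6, 7], [3, 2]]
`c = a[1:]` → c = [[6, 7], [3, 2]]
`a[0].append(681)` → a = [[5, 9, 681], [6, 7], [3, 2]]; b = [[5, 9, 681], [6, 7], [3, 2]]
`a.append([3, 4])` → a = [[5, 9, 681], [6, 7], [3, 2], [3, 4]]
`print(b[0])` → prints [5, 9, 681]
`print(len(b))` → prints 3
`print(c[0])` → prints [6, 7]

Answer:
[5, 9, 681]
3
[6, 7]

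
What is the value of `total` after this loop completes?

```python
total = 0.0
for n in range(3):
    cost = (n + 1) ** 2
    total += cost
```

Sum of squared losses 1² + 2² + ... + 3²
`total` takes the values: 0.0 → 1.0 → 5.0 → 14.0

Answer: 14.0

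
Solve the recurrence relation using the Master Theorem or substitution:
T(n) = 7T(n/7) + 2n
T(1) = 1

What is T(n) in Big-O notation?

By Master Theorem: a=7, b=7, f(n)=2n. Since log_7(7) = 1 and f(n) = Θ(n^1), Case 2 applies. T(n) = O(n log n).

Answer: O(n log n)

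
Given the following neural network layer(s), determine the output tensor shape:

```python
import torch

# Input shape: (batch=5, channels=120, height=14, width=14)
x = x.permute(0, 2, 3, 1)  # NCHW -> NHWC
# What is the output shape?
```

Input: (5, 120, 14, 14) -> Output: (5, 14, 14, 120)

Answer: (5, 14, 14, 120)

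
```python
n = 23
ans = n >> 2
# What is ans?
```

Trace:
`n = 23` → n = 23
`ans = n >> 2` → ans = 5
So ans = 5

Answer: 5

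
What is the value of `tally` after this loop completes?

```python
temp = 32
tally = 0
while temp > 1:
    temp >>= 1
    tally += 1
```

Count right shifts until 1
`tally` takes the values: 0 → 1 → 2 → 3 → 4 → 5

Answer: 5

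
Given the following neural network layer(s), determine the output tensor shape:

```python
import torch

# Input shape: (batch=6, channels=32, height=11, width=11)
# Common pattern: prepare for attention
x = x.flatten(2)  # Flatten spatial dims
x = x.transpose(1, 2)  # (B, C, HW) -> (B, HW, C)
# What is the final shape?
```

Input: (6, 32, 11, 11) -> after flatten(2): (6, 32, 121) -> Output: (6, 121, 32)

Answer: (6, 121, 32)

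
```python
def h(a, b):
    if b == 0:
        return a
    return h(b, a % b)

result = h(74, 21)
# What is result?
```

h(74, 21) -> h(21, 11) -> h(11, 10) -> h(10, 1) -> h(1, 0) -> 1

Answer: 1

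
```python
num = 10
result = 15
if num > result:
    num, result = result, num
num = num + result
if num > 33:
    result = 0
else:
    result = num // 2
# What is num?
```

Trace:
`num = 10` → num = 10
`result = 15` → result = 15
`if num > result: ...` → num > result is False → no variable changes
`num = num + result` → num = 25
`if num > 33: ...` → num > 33 is False, take else branch → result = 12
So num = 25

Answer: 25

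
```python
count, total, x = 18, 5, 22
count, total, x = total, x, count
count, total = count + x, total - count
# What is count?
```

Trace:
`count, total, x = 18, 5, 22` → count = 18; total = 5; x = 22
`count, total, x = total, x, count` → count = 5; total = 22; x = 18
`count, total = count + x, total - count` → count = 23; total = 17
So count = 23

Answer: 23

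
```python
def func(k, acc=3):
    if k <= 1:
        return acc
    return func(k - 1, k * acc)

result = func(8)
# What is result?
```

Accumulator trace (n, acc): (8, 3) -> (7, 24) -> (6, 168) -> (5, 1008) -> (4, 5040) -> (3, 20160) -> (2, 60480) -> (1, 120960) -> return 120960

Answer: 120960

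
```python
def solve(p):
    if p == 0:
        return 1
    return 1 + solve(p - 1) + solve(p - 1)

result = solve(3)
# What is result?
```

solve(p) = 1 + 2·solve(p-1), solve(0)=1. Closed form: (1+1)·2^3 - 1 = 15.

Answer: 15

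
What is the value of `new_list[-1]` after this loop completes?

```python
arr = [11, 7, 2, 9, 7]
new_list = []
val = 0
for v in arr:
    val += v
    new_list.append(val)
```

Cumulative sum ends at 36
`new_list` takes the values: [] → [11] → [11, 18] → [11, 18, 20] → [11, 18, 20, 29] → [11, 18, 20, 29, 36]
So `new_list[-1]` = 36

Answer: 36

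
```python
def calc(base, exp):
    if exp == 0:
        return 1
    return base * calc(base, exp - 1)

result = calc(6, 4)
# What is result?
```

calc(6, 4) = 6 * 6 * 6 * 6 = 1296

Answer: 1296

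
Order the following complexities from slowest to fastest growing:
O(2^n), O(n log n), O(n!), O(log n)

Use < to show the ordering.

Ordered by growth rate: O(log n) < O(n log n) < O(2^n) < O(n!)

Answer: O(log n) < O(n log n) < O(2^n) < O(n!)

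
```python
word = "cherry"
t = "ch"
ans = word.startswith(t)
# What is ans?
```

Trace:
`word = "cherry"` → word = 'cherry'
`t = "ch"` → t = 'ch'
`ans = word.startswith(t)` → ans = True
So ans = True

Answer: True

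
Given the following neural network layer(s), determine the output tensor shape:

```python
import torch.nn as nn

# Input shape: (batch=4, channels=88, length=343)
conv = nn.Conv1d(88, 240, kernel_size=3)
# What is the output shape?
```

Input: (4, 88, 343) -> Output: (4, 240, 341)

Answer: (4, 240, 341)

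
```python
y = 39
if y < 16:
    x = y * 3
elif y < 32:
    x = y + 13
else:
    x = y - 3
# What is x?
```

Trace:
`y = 39` → y = 39
`if y < 16: ...` → y < 16 is False, y < 32 is False, take else branch → x = 36
So x = 36

Answer: 36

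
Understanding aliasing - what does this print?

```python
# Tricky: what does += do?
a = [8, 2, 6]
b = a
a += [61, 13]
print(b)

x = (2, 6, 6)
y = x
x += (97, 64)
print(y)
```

Key concept: += behavior differs for mutable vs immutable.
Step by step:
`a = [8, 2, 6]` → a = [8, 2, 6]
`b = a` → b = [8, 2, 6] (same object as a)
`a += [61, 13]` → a = [8, 2, 6, 61, 13] (same object as b); b = [8, 2, 6, 61, 13] (same object as a)
`print(b)` → prints [8, 2, 6, 61, 13]
`x = (2, 6, 6)` → x = (2, 6, 6)
`y = x` → y = (2, 6, 6)
`x += (97, 64)` → x = (2, 6, 6, 97, 64)
`print(y)` → prints (2, 6, 6)

Answer:
[8, 2, 6, 61, 13]
(2, 6, 6)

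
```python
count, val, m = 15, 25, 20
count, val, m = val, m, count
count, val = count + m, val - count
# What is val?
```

Trace:
`count, val, m = 15, 25, 20` → count = 15; val = 25; m = 20
`count, val, m = val, m, count` → count = 25; val = 20; m = 15
`count, val = count + m, val - count` → count = 40; val = -5
So val = -5

Answer: -5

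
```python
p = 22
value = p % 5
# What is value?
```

Trace:
`p = 22` → p = 22
`value = p % 5` → value = 2
So value = 2

Answer: 2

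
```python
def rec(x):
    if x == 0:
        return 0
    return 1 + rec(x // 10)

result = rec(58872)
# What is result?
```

Count of digits of 58872: 5

Answer: 5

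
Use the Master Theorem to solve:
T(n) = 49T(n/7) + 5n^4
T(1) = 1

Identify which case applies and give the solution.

a=49, b=7, f(n)=5n^4. log_7(49) = 2. Since c=4 > 2 and the regularity condition holds (49(n/7)^4 = (49/7^4)n^4 with 49/7^4 < 1), Case 3 applies: T(n) = Θ(f(n)) = O(n^4).

Answer: O(n^4) - Case 3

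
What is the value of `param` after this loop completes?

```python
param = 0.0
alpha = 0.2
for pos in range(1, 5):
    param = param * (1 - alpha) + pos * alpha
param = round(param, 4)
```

Moving average with lr=0.2
`param` takes the values: 0.0 → 0.2 → 0.56 → 1.048 → 1.6384

Answer: 1.6384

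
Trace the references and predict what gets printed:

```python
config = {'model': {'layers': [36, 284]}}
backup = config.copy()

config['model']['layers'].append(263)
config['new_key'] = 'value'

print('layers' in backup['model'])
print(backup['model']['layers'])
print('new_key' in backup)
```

Key concept: shallow copy gotcha with nested dict.
Step by step:
`config = {'model': {'layers': [36, 284]}}` → config = {'model': {'layers': [36, 284]}}
`backup = config.copy()` → backup = {'model': {'layers': [36, 284]}}
`config['model']['layers'].append(263)` → config = {'model': {'layers': [36, 284, 263]}}; backup = {'model': {'layers': [36, 284, 263]}}
`config['new_key'] = 'value'` → config = {'model': {'layers': [36, 284, 263]}, 'new_key': 'value'}
`print('layers' in backup['model'])` → prints True
`print(backup['model']['layers'])` → prints [36, 284, 263]
`print('new_key' in backup)` → prints False

Answer:
True
[36, 284, 263]
False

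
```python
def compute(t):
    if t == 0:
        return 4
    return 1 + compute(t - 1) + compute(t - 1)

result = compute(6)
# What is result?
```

compute(t) = 1 + 2·compute(t-1), compute(0)=4. Closed form: (4+1)·2^6 - 1 = 319.

Answer: 319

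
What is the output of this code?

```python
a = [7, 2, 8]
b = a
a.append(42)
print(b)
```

Key concept: basic list aliasing.
Step by step:
`a = [7, 2, 8]` → a = [7, 2, 8]
`b = a` → b = [7, 2, 8] (same object as a)
`a.append(42)` → a = [7, 2, 8, 42] (same object as b); b = [7, 2, 8, 42] (same object as a)
`print(b)` → prints [7, 2, 8, 42]

Answer: [7, 2, 8, 42]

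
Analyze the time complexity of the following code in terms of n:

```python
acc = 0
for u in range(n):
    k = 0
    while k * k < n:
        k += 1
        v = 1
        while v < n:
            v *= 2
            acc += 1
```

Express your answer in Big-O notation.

Each loop level contributes: n × √n × log n. Multiplying the contributions gives O(n√n log n).

Answer: O(n√n log n)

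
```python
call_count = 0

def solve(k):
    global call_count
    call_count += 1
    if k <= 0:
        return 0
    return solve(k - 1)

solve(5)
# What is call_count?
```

Linear recursion stepping by 1: 6 calls from k=5 down to ≤0.

Answer: 6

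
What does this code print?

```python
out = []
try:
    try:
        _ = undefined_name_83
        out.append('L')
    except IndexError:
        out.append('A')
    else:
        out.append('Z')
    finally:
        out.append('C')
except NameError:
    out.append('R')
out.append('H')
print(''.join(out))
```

Execution trace: 'C' (finally) → 'R' (outer except NameError) → 'H' (after the try/except). Output: CRH

Answer: CRH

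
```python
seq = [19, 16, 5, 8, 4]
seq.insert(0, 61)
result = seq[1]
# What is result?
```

Trace:
`seq = [19, 16, 5, 8, 4]` → seq = [19, 16, 5, 8, 4]
`seq.insert(0, 61)` → seq = [61, 19, 16, 5, 8, 4]
`result = seq[1]` → result = 19
So result = 19

Answer: 19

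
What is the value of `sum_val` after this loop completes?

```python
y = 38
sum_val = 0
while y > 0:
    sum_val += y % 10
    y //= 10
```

Sum digits of 38
`sum_val` takes the values: 0 → 8 → 11

Answer: 11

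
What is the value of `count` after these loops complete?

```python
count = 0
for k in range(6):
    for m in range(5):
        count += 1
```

6 * 5 = 30
`count` takes the values: 0 → 1 → 2 → 3 → 4 → 5 → 6 → 7 → 8 → 9 → 10 → 11 → 12 → 13 → 14 → 15 → 16 → 17 → 18 → 19 → 20 → 21 → 22 → 23 → 24 → 25 → 26 → 27 → 28 → 29 → 30

Answer: 30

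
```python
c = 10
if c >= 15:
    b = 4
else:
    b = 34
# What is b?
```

Trace:
`c = 10` → c = 10
`if c >= 15: ...` → c >= 15 is False, take else branch → b = 34
So b = 34

Answer: 34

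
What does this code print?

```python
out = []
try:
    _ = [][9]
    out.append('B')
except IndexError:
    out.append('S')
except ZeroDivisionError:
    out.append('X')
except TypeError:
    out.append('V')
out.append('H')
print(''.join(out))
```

Execution trace: 'S' (except IndexError) → 'H' (after the try/except). Output: SH

Answer: SH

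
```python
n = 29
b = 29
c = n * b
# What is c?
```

Trace:
`n = 29` → n = 29
`b = 29` → b = 29
`c = n * b` → c = 841
So c = 841

Answer: 841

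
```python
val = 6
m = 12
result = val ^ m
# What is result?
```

Trace:
`val = 6` → val = 6
`m = 12` → m = 12
`result = val ^ m` → result = 10
So result = 10

Answer: 10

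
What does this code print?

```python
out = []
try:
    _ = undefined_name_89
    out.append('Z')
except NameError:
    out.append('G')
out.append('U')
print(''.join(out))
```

Execution trace: 'G' (except NameError) → 'U' (after the try/except). Output: GU

Answer: GU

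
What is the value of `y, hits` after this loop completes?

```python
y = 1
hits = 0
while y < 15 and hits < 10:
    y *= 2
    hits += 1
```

Double until >= 15 or 10 iterations
`y, hits` takes the values: (1, 0) → (2, 0) → (2, 1) → (4, 1) → (4, 2) → (8, 2) → (8, 3) → (16, 3) → (16, 4)

Answer: 16, 4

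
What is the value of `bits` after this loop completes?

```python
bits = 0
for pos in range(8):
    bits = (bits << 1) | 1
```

Build 8 consecutive 1-bits: 0b11111111
`bits` takes the values: 0 → 1 → 3 → 7 → 15 → 31 → 63 → 127 → 255

Answer: 255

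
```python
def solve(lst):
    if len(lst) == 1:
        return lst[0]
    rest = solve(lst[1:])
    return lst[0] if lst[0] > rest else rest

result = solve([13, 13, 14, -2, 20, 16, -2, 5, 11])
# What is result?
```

Recursive max over [13, 13, 14, -2, 20, 16, -2, 5, 11] = 20

Answer: 20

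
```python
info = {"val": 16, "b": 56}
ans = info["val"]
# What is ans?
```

Trace:
`info = {"val": 16, "b": 56}` → info = {'val': 16, 'b': 56}
`ans = info["val"]` → ans = 16
So ans = 16

Answer: 16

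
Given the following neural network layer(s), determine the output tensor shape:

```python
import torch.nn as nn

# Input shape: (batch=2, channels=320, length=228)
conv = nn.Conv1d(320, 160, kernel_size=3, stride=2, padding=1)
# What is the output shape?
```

Input: (2, 320, 228) -> Output: (2, 160, 114)

Answer: (2, 160, 114)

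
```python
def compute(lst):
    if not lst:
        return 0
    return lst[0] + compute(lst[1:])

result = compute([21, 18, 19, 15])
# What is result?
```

21 + 18 + 19 + 15 + 0 = 73

Answer: 73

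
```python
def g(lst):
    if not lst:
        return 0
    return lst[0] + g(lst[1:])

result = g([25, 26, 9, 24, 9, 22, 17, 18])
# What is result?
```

25 + 26 + 9 + 24 + 9 + 22 + 17 + 18 + 0 = 150

Answer: 150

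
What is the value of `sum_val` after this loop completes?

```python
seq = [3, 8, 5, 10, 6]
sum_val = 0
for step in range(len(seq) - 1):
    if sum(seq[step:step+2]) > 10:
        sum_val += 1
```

Count windows with sum > 10
`sum_val` takes the values: 0 → 1 → 2 → 3 → 4

Answer: 4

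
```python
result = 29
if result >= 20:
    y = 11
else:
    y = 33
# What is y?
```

Trace:
`result = 29` → result = 29
`if result >= 20: ...` → result >= 20 is True → y = 11
So y = 11

Answer: 11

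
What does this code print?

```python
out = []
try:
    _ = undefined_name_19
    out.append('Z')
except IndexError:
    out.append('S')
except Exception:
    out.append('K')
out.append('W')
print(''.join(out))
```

Execution trace: 'K' (except Exception) → 'W' (after the try/except). Output: KW

Answer: KW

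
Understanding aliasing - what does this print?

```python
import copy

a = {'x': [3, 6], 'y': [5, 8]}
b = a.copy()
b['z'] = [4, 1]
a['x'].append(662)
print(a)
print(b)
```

Key concept: shallow copy of dict with mutable values.
Step by step:
`a = {'x': [3, 6], 'y': [5, 8]}` → a = {'x': [3, 6], 'y': [5, 8]}
`b = a.copy()` → b = {'x': [3, 6], 'y': [5, 8]}
`b['z'] = [4, 1]` → b = {'x': [3, 6], 'y': [5, 8], 'z': [4, 1]}
`a['x'].append(662)` → a = {'x': [3, 6, 662], 'y': [5, 8]}; b = {'x': [3, 6, 662], 'y': [5, 8], 'z': [4, 1]}
`print(a)` → prints {'x': [3, 6, 662], 'y': [5, 8]}
`print(b)` → prints {'x': [3, 6, 662], 'y': [5, 8], 'z': [4, 1]}

Answer:
{'x': [3, 6, 662], 'y': [5, 8]}
{'x': [3, 6, 662], 'y': [5, 8], 'z': [4, 1]}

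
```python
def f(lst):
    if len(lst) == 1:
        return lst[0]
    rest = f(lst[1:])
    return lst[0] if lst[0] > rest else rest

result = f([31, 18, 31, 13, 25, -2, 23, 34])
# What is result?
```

Recursive max over [31, 18, 31, 13, 25, -2, 23, 34] = 34

Answer: 34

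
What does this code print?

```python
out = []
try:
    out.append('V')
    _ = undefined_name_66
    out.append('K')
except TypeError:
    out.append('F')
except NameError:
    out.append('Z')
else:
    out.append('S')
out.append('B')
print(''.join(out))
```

Execution trace: 'V' (try body) → 'Z' (except NameError) → 'B' (after the try/except). Output: VZB

Answer: VZB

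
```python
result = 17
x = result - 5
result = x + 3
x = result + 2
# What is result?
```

Trace:
`result = 17` → result = 17
`x = result - 5` → x = 12
`result = x + 3` → result = 15
`x = result + 2` → x = 17
So result = 15

Answer: 15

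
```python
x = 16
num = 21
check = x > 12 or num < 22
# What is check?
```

Trace:
`x = 16` → x = 16
`num = 21` → num = 21
`check = x > 12 or num < 22` → check = True
So check = True

Answer: True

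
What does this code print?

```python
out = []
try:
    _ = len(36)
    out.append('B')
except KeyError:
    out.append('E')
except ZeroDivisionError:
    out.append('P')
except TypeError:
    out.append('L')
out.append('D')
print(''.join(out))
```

Execution trace: 'L' (except TypeError) → 'D' (after the try/except). Output: LD

Answer: LD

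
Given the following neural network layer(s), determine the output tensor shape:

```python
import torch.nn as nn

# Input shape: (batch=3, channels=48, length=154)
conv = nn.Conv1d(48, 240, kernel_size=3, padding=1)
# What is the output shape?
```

Input: (3, 48, 154) -> Output: (3, 240, 154)

Answer: (3, 240, 154)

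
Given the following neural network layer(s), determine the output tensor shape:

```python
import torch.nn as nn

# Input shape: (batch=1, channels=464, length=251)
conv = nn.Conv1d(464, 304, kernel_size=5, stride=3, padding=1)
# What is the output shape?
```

Input: (1, 464, 251) -> Output: (1, 304, 83)

Answer: (1, 304, 83)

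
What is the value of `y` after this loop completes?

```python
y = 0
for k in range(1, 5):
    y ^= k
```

XOR of 1 to 4
`y` takes the values: 0 → 1 → 3 → 0 → 4

Answer: 4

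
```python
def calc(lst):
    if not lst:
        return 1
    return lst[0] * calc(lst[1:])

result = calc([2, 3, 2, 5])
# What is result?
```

Product over [2, 3, 2, 5] = 2 * 3 * 2 * 5 = 60

Answer: 60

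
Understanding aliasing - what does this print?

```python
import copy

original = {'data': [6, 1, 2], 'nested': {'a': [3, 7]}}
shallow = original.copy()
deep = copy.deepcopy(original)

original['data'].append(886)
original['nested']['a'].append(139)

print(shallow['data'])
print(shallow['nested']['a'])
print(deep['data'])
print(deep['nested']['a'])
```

Key concept: comparing shallow vs deep copy.
Step by step:
`original = {'data': [6, 1, 2], 'nested': {'a': [3, 7]}}` → original = {'data': [6, 1, 2], 'nested': {'a': [3, 7]}}
`shallow = original.copy()` → shallow = {'data': [6, 1, 2], 'nested': {'a': [3, 7]}}
`deep = copy.deepcopy(original)` → deep = {'data': [6, 1, 2], 'nested': {'a': [3, 7]}}
`original['data'].append(886)` → original = {'data': [6, 1, 2, 886], 'nested': {'a': [3, 7]}}; shallow = {'data': [6, 1, 2, 886], 'nested': {'a': [3, 7]}}
`original['nested']['a'].append(139)` → original = {'data': [6, 1, 2, 886], 'nested': {'a': [3, 7, 139]}}; shallow = {'data': [6, 1, 2, 886], 'nested': {'a': [3, 7, 139]}}
`print(shallow['data'])` → prints [6, 1, 2, 886]
`print(shallow['nested']['a'])` → prints [3, 7, 139]
`print(deep['data'])` → prints [6, 1, 2]
`print(deep['nested']['a'])` → prints [3, 7]

Answer:
[6, 1, 2, 886]
[3, 7, 139]
[6, 1, 2]
[3, 7]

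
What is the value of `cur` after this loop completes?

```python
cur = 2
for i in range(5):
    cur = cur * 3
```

Multiply by 3, 5 times: 2 * 3^5 = 486
`cur` takes the values: 2 → 6 → 18 → 54 → 162 → 486

Answer: 486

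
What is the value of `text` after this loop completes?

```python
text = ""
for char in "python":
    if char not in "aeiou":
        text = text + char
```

Remove vowels from 'python'
`text` takes the values: "" → "p" → "py" → "pyt" → "pyth" → "pythn"

Answer: "pythn"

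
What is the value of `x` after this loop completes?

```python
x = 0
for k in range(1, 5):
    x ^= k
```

XOR of 1 to 4
`x` takes the values: 0 → 1 → 3 → 0 → 4

Answer: 4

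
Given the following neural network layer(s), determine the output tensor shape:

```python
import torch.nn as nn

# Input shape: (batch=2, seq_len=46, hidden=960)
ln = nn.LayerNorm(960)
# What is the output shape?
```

Input: (2, 46, 960) -> Output: (2, 46, 960)

Answer: (2, 46, 960)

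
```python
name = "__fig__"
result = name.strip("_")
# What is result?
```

Trace:
`name = "__fig__"` → name = '__fig__'
`result = name.strip("_")` → result = 'fig'
So result = 'fig'

Answer: 'fig'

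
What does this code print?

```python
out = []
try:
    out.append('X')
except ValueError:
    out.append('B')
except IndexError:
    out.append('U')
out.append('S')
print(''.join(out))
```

Execution trace: 'X' (try body, no exception) → 'S' (after the try/except). Output: XS

Answer: XS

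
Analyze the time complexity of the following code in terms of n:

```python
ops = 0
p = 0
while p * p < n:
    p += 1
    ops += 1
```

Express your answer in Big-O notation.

Each loop level contributes: √n. Multiplying the contributions gives O(√n).

Answer: O(√n)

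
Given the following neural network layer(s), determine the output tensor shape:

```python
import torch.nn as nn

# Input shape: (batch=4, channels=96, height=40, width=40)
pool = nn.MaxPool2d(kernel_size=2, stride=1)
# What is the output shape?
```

Input: (4, 96, 40, 40) -> Output: (4, 96, 39, 39)

Answer: (4, 96, 39, 39)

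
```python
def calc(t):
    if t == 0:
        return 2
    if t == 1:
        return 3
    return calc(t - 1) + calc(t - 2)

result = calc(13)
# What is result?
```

Build up from base cases: calc(0)=2, calc(1)=3, calc(2)=5, calc(3)=8, calc(4)=13, calc(5)=21, calc(6)=34, ..., calc(13)=987

Answer: 987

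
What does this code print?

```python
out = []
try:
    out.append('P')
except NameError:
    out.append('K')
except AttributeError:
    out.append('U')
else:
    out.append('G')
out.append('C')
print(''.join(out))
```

Execution trace: 'P' (try body, no exception) → 'G' (else) → 'C' (after the try/except). Output: PGC

Answer: PGC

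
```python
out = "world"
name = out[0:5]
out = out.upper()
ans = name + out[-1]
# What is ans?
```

Trace:
`out = "world"` → out = 'world'
`name = out[0:5]` → name = 'world'
`out = out.upper()` → out = 'WORLD'
`ans = name + out[-1]` → ans = 'worldD'
So ans = 'worldD'

Answer: 'worldD'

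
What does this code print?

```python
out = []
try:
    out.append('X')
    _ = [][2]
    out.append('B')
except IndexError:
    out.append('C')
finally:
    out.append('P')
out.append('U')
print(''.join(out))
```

Execution trace: 'X' (try body) → 'C' (except IndexError) → 'P' (finally) → 'U' (after the try/except). Output: XCPU

Answer: XCPU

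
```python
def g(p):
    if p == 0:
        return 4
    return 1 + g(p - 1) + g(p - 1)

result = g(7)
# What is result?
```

g(p) = 1 + 2·g(p-1), g(0)=4. Closed form: (4+1)·2^7 - 1 = 639.

Answer: 639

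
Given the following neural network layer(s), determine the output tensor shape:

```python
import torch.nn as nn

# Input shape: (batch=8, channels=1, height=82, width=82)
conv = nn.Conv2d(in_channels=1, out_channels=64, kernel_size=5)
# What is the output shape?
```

Input: (8, 1, 82, 82) -> Output: (8, 64, 78, 78)

Answer: (8, 64, 78, 78)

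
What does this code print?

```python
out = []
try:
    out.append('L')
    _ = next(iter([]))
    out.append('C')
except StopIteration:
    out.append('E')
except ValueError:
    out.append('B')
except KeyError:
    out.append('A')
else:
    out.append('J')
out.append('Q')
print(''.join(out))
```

Execution trace: 'L' (try body) → 'E' (except StopIteration) → 'Q' (after the try/except). Output: LEQ

Answer: LEQ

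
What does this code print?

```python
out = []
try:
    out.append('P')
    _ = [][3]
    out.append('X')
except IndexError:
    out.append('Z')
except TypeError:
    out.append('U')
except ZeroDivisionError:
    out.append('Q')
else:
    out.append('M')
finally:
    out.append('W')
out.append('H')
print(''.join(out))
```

Execution trace: 'P' (try body) → 'Z' (except IndexError) → 'W' (finally) → 'H' (after the try/except). Output: PZWH

Answer: PZWH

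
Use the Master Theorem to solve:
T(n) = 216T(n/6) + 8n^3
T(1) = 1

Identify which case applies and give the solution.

a=216, b=6, f(n)=8n^3. log_6(216) = 3. Since c=3 = 3, Case 2 applies: T(n) = Θ(n^log_b(a) · log n) = O(n^3 log n).

Answer: O(n^3 log n) - Case 2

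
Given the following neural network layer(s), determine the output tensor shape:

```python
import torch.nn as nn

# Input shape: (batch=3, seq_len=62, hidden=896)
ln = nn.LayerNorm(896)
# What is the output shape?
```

Input: (3, 62, 896) -> Output: (3, 62, 896)

Answer: (3, 62, 896)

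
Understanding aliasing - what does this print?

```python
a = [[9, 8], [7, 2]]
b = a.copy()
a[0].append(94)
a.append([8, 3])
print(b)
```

Key concept: shallow copy with nested lists.
Step by step:
`a = [[9, 8], [7, 2]]` → a = [[9, 8], [7, 2]]
`b = a.copy()` → b = [[9, 8], [7, 2]]
`a[0].append(94)` → a = [[9, 8, 94], [7, 2]]; b = [[9, 8, 94], [7, 2]]
`a.append([8, 3])` → a = [[9, 8, 94], [7, 2], [8, 3]]
`print(b)` → prints [[9, 8, 94], [7, 2]]

Answer: [[9, 8, 94], [7, 2]]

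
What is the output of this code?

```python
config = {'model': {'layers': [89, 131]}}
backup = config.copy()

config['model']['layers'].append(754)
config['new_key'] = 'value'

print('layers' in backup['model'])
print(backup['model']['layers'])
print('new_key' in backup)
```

Key concept: shallow copy gotcha with nested dict.
Step by step:
`config = {'model': {'layers': [89, 131]}}` → config = {'model': {'layers': [89, 131]}}
`backup = config.copy()` → backup = {'model': {'layers': [89, 131]}}
`config['model']['layers'].append(754)` → config = {'model': {'layers': [89, 131, 754]}}; backup = {'model': {'layers': [89, 131, 754]}}
`config['new_key'] = 'value'` → config = {'model': {'layers': [89, 131, 754]}, 'new_key': 'value'}
`print('layers' in backup['model'])` → prints True
`print(backup['model']['layers'])` → prints [89, 131, 754]
`print('new_key' in backup)` → prints False

Answer:
True
[89, 131, 754]
False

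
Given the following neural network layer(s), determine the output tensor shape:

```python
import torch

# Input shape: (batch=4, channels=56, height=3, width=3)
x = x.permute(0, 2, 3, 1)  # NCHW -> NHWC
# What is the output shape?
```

Input: (4, 56, 3, 3) -> Output: (4, 3, 3, 56)

Answer: (4, 3, 3, 56)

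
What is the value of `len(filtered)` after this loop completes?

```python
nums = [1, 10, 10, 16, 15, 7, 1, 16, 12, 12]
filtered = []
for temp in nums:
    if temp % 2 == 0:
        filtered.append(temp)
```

Count even numbers in [1, 10, 10, 16, 15, 7, 1, 16, 12, 12]
`filtered` takes the values: [] → [10] → [10, 10] → [10, 10, 16] → [10, 10, 16, 16] → [10, 10, 16, 16, 12] → [10, 10, 16, 16, 12, 12]
So `len(filtered)` = 6

Answer: 6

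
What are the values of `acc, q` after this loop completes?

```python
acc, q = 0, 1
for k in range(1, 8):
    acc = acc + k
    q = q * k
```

Sum and factorial of 1 to 7
`acc, q` takes the values: (0, 1) → (1, 1) → (3, 1) → (3, 2) → (6, 2) → (6, 6) → (10, 6) → (10, 24) → (15, 24) → (15, 120) → (21, 120) → (21, 720) → (28, 720) → (28, 5040)

Answer: 28, 5040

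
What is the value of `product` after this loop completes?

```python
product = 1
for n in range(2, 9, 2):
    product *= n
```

Product of even numbers 2 to 8
`product` takes the values: 1 → 2 → 8 → 48 → 384

Answer: 384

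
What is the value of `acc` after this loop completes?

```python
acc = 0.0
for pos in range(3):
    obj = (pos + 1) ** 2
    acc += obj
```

Sum of squared losses 1² + 2² + ... + 3²
`acc` takes the values: 0.0 → 1.0 → 5.0 → 14.0

Answer: 14.0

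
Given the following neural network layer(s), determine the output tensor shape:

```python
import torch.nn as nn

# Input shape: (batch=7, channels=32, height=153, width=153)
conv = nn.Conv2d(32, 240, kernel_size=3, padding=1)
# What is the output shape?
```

Input: (7, 32, 153, 153) -> Output: (7, 240, 153, 153)

Answer: (7, 240, 153, 153)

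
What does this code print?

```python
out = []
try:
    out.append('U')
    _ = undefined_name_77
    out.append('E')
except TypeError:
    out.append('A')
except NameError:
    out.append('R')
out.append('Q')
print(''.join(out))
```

Execution trace: 'U' (try body) → 'R' (except NameError) → 'Q' (after the try/except). Output: URQ

Answer: URQ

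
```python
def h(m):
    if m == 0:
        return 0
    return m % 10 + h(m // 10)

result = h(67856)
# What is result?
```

Sum of digits of 67856: 6 + 5 + 8 + 7 + 6 = 32

Answer: 32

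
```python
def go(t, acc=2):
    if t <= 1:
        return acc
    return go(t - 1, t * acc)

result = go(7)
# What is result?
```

Accumulator trace (n, acc): (7, 2) -> (6, 14) -> (5, 84) -> (4, 420) -> (3, 1680) -> (2, 5040) -> (1, 10080) -> return 10080

Answer: 10080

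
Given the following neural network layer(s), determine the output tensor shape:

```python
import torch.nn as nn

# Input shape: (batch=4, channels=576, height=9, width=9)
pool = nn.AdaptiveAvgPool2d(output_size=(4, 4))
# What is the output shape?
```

Input: (4, 576, 9, 9) -> Output: (4, 576, 4, 4)

Answer: (4, 576, 4, 4)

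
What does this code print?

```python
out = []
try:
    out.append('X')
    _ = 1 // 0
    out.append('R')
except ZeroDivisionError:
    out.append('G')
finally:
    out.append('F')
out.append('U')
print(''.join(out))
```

Execution trace: 'X' (try body) → 'G' (except ZeroDivisionError) → 'F' (finally) → 'U' (after the try/except). Output: XGFU

Answer: XGFU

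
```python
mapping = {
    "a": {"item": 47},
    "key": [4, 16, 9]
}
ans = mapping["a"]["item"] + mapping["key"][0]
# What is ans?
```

Trace:
`mapping = { ...` → mapping = {'a': {'item': 47}, 'key': [4, 16, 9]}
`ans = mapping["a"]["item"] + mapping["key"][0]` → ans = 51
So ans = 51

Answer: 51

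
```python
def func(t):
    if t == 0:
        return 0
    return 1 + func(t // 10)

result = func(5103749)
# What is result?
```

Count of digits of 5103749: 7

Answer: 7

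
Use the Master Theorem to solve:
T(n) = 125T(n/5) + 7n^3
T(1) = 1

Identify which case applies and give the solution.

a=125, b=5, f(n)=7n^3. log_5(125) = 3. Since c=3 = 3, Case 2 applies: T(n) = Θ(n^log_b(a) · log n) = O(n^3 log n).

Answer: O(n^3 log n) - Case 2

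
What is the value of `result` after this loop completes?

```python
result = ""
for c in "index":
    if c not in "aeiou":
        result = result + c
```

Remove vowels from 'index'
`result` takes the values: "" → "n" → "nd" → "ndx"

Answer: "ndx"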